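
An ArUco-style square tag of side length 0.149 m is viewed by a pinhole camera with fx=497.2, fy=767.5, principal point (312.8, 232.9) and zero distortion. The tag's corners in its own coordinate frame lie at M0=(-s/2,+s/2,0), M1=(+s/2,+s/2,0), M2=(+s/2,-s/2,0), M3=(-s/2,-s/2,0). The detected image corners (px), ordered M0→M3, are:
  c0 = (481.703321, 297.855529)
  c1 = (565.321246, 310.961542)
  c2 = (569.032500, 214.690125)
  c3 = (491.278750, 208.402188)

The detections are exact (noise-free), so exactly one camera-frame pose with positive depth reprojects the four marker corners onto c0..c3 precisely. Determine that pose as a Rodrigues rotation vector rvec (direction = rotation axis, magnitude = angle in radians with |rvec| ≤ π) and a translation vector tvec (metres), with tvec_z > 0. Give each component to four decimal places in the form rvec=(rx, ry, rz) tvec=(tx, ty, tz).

Intrinsics K: fx=497.2, fy=767.5, cx=312.8, cy=232.9
Marker side s = 0.149 m; corners in marker frame (Z=0):
  M0 = (-0.0745, +0.0745, 0)
  M1 = (+0.0745, +0.0745, 0)
  M2 = (+0.0745, -0.0745, 0)
  M3 = (-0.0745, -0.0745, 0)
Detected image corners:
  c0 = (481.703321, 297.855529) px
  c1 = (565.321246, 310.961542) px
  c2 = (569.032500, 214.690125) px
  c3 = (491.278750, 208.402188) px
Planar DLT: solve 8×8 A·h = b for H (H[2,2]=1):
  H  [+309.96355 -321.20890 +525.64698]
  H  [-48.82174 +487.35005 +256.00706]
  H  [-0.43806 -0.52385 +1.00000]
B = K⁻¹H; ‖b₁‖=1.002458, ‖b₂‖=1.002458; λ = 2/(‖b₁‖+‖b₂‖) = 0.997548, sign → tz>0 ⇒ λ=+0.997548
r₁ = λ·B[:,0] = (+0.89681,+0.06915,-0.43698); r₂ = λ·B[:,1] = (-0.31570,+0.79200,-0.52256)
r₃ = r₁×r₂ = (+0.30996,+0.60659,+0.73210); SVD([r₁ r₂ r₃]) → R = UVᵀ:
  R  [+0.89681 -0.31570 +0.30996]
  R  [+0.06915 +0.79200 +0.60659]
  R  [-0.43698 -0.52256 +0.73210]
t = (+0.42704, +0.03003, +0.99755) m
tr R = 2.420909; θ = arccos((tr R − 1)/2) = 0.780653 rad = 44.728°
axis k = ((R−Rᵀ)₃₂, (R−Rᵀ)₁₃, (R−Rᵀ)₂₁) / (2 sinθ) = (-0.802249, +0.530692, +0.273426)
rvec = θ·k = (-0.626278, +0.414286, +0.213451)

rvec=(-0.6263, 0.4143, 0.2135) tvec=(0.4270, 0.0300, 0.9975)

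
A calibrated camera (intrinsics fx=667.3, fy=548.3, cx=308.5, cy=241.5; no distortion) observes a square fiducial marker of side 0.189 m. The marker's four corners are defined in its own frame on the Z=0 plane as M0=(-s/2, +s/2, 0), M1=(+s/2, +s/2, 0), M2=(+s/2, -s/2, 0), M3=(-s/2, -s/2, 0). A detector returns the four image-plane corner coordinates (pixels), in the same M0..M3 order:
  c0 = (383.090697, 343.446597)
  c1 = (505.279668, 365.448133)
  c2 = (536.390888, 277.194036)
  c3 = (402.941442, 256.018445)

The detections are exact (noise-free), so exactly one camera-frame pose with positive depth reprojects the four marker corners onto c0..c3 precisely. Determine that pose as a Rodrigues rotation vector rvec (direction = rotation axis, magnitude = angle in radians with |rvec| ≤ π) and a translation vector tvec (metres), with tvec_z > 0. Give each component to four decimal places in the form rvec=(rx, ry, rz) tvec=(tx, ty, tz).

rvec=(0.4352, 0.1960, 0.1519) tvec=(0.2187, 0.1280, 0.9929)

Intrinsics K: fx=667.3, fy=548.3, cx=308.5, cy=241.5
Marker side s = 0.189 m; corners in marker frame (Z=0):
  M0 = (-0.0945, +0.0945, 0)
  M1 = (+0.0945, +0.0945, 0)
  M2 = (+0.0945, -0.0945, 0)
  M3 = (-0.0945, -0.0945, 0)
Detected image corners:
  c0 = (383.090697, 343.446597) px
  c1 = (505.279668, 365.448133) px
  c2 = (536.390888, 277.194036) px
  c3 = (402.941442, 256.018445) px
Planar DLT: solve 8×8 A·h = b for H (H[2,2]=1):
  H  [+603.49798 +64.33606 +455.45609]
  H  [+65.67612 +599.78237 +312.17206]
  H  [-0.15663 +0.43490 +1.00000]
B = K⁻¹H; ‖b₁‖=1.007129, ‖b₂‖=1.007129; λ = 2/(‖b₁‖+‖b₂‖) = 0.992921, sign → tz>0 ⇒ λ=+0.992921
r₁ = λ·B[:,0] = (+0.96989,+0.18743,-0.15552); r₂ = λ·B[:,1] = (-0.10390,+0.89596,+0.43182)
r₃ = r₁×r₂ = (+0.22028,-0.40265,+0.88845); SVD([r₁ r₂ r₃]) → R = UVᵀ:
  R  [+0.96989 -0.10390 +0.22028]
  R  [+0.18743 +0.89596 -0.40265]
  R  [-0.15552 +0.43182 +0.88845]
t = (+0.21867, +0.12798, +0.99292) m
tr R = 2.754294; θ = arccos((tr R − 1)/2) = 0.500907 rad = 28.700°
axis k = ((R−Rᵀ)₃₂, (R−Rᵀ)₁₃, (R−Rᵀ)₂₁) / (2 sinθ) = (+0.868840, +0.391283, +0.303338)
rvec = θ·k = (+0.435209, +0.195997, +0.151944)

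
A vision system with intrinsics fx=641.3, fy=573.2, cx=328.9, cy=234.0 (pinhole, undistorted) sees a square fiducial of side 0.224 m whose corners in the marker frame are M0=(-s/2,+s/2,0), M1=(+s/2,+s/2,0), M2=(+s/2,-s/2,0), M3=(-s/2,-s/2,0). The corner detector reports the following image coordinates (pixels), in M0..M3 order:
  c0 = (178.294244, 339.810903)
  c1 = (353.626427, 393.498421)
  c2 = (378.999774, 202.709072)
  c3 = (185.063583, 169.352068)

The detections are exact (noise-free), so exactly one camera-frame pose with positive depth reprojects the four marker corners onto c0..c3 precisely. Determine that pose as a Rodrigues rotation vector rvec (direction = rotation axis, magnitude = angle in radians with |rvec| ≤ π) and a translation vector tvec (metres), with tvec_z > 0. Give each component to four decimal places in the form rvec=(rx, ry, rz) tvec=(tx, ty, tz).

rvec=(0.2446, 0.4395, 0.1545) tvec=(-0.0642, 0.0525, 0.6703)

Intrinsics K: fx=641.3, fy=573.2, cx=328.9, cy=234.0
Marker side s = 0.224 m; corners in marker frame (Z=0):
  M0 = (-0.1120, +0.1120, 0)
  M1 = (+0.1120, +0.1120, 0)
  M2 = (+0.1120, -0.1120, 0)
  M3 = (-0.1120, -0.1120, 0)
Detected image corners:
  c0 = (178.294244, 339.810903) px
  c1 = (353.626427, 393.498421) px
  c2 = (378.999774, 202.709072) px
  c3 = (185.063583, 169.352068) px
Planar DLT: solve 8×8 A·h = b for H (H[2,2]=1):
  H  [+658.47093 +40.01686 +267.45164]
  H  [+30.97446 +913.23095 +278.90754]
  H  [-0.59833 +0.39775 +1.00000]
B = K⁻¹H; ‖b₁‖=1.491830, ‖b₂‖=1.491830; λ = 2/(‖b₁‖+‖b₂‖) = 0.670318, sign → tz>0 ⇒ λ=+0.670318
r₁ = λ·B[:,0] = (+0.89396,+0.19995,-0.40107); r₂ = λ·B[:,1] = (-0.09491,+0.95912,+0.26662)
r₃ = r₁×r₂ = (+0.43798,-0.20028,+0.87639); SVD([r₁ r₂ r₃]) → R = UVᵀ:
  R  [+0.89396 -0.09491 +0.43798]
  R  [+0.19995 +0.95912 -0.20028]
  R  [-0.40107 +0.26662 +0.87639]
t = (-0.06423, +0.05252, +0.67032) m
tr R = 2.729467; θ = arccos((tr R − 1)/2) = 0.526176 rad = 30.148°
axis k = ((R−Rᵀ)₃₂, (R−Rᵀ)₁₃, (R−Rᵀ)₂₁) / (2 sinθ) = (+0.464822, +0.835324, +0.293554)
rvec = θ·k = (+0.244578, +0.439528, +0.154461)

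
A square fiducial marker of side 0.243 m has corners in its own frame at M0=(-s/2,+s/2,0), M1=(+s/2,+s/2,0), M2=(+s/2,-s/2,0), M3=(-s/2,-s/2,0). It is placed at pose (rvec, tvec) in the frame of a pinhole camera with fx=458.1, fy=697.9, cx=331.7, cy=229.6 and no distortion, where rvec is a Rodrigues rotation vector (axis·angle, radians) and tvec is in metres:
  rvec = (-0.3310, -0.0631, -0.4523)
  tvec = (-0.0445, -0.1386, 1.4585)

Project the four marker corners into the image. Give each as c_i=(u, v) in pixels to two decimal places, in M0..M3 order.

Intrinsics K: fx=458.1, fy=697.9, cx=331.7, cy=229.6
Marker side s = 0.243 m; corners in marker frame (Z=0):
  M0 = (-0.1215, +0.1215, 0)
  M1 = (+0.1215, +0.1215, 0)
  M2 = (+0.1215, -0.1215, 0)
  M3 = (-0.1215, -0.1215, 0)
rvec = (-0.3310, -0.0631, -0.4523), |rvec| = θ = 0.56402 rad = 32.316°
Rodrigues: sinθ=0.53459, 1−cosθ=0.15489; R = I + sinθ·[k]× + (1−cosθ)·[k]×²:
    [+0.89846 +0.43887 +0.01308]
    [-0.41853 +0.84705 +0.32762]
    [+0.13270 -0.29983 +0.94472]
t = (-0.0445, -0.1386, 1.4585) m
M0: Pc = R·M0+t = (-0.10034, +0.01517, +1.40595); u = 458.1·(-0.10034)/1.40595 + 331.7 = 299.0062, v = 697.9·(+0.01517)/1.40595 + 229.6 = 237.1293
M1: Pc = R·M1+t = (+0.11798, -0.08653, +1.43819); u = 458.1·(+0.11798)/1.43819 + 331.7 = 369.2811, v = 697.9·(-0.08653)/1.43819 + 229.6 = 187.6082
M2: Pc = R·M2+t = (+0.01134, -0.29237, +1.51105); u = 458.1·(+0.01134)/1.51105 + 331.7 = 335.1380, v = 697.9·(-0.29237)/1.51105 + 229.6 = 94.5659
M3: Pc = R·M3+t = (-0.20698, -0.19067, +1.47881); u = 458.1·(-0.20698)/1.47881 + 331.7 = 267.5809, v = 697.9·(-0.19067)/1.47881 + 229.6 = 139.6183

c0=(299.01, 237.13) c1=(369.28, 187.61) c2=(335.14, 94.57) c3=(267.58, 139.62)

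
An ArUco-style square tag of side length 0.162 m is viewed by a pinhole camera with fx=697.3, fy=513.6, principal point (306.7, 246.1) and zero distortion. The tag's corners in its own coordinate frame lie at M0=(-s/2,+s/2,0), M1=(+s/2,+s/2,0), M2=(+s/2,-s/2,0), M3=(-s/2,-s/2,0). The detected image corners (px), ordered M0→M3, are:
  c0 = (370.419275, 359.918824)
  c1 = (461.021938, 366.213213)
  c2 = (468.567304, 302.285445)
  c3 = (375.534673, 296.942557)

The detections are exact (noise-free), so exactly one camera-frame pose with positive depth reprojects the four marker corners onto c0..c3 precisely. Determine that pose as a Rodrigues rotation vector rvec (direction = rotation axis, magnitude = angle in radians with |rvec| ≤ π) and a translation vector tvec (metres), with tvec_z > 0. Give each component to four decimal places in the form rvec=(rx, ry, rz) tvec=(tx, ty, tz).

Intrinsics K: fx=697.3, fy=513.6, cx=306.7, cy=246.1
Marker side s = 0.162 m; corners in marker frame (Z=0):
  M0 = (-0.0810, +0.0810, 0)
  M1 = (+0.0810, +0.0810, 0)
  M2 = (+0.0810, -0.0810, 0)
  M3 = (-0.0810, -0.0810, 0)
Detected image corners:
  c0 = (370.419275, 359.918824) px
  c1 = (461.021938, 366.213213) px
  c2 = (468.567304, 302.285445) px
  c3 = (375.534673, 296.942557) px
Planar DLT: solve 8×8 A·h = b for H (H[2,2]=1):
  H  [+521.91427 +26.33339 +418.44839]
  H  [+0.54414 +443.34172 +331.71571]
  H  [-0.10687 +0.15600 +1.00000]
B = K⁻¹H; ‖b₁‖=0.804332, ‖b₂‖=0.804332; λ = 2/(‖b₁‖+‖b₂‖) = 1.243268, sign → tz>0 ⇒ λ=+1.243268
r₁ = λ·B[:,0] = (+0.98900,+0.06498,-0.13287); r₂ = λ·B[:,1] = (-0.03835,+0.98026,+0.19395)
r₃ = r₁×r₂ = (+0.14285,-0.18672,+0.97197); SVD([r₁ r₂ r₃]) → R = UVᵀ:
  R  [+0.98900 -0.03835 +0.14285]
  R  [+0.06498 +0.98026 -0.18672]
  R  [-0.13287 +0.19395 +0.97197]
t = (+0.19924, +0.20725, +1.24327) m
tr R = 2.941236; θ = arccos((tr R − 1)/2) = 0.243011 rad = 13.923°
axis k = ((R−Rᵀ)₃₂, (R−Rᵀ)₁₃, (R−Rᵀ)₂₁) / (2 sinθ) = (+0.790985, +0.572919, +0.214725)
rvec = θ·k = (+0.192218, +0.139225, +0.052180)

rvec=(0.1922, 0.1392, 0.0522) tvec=(0.1992, 0.2072, 1.2433)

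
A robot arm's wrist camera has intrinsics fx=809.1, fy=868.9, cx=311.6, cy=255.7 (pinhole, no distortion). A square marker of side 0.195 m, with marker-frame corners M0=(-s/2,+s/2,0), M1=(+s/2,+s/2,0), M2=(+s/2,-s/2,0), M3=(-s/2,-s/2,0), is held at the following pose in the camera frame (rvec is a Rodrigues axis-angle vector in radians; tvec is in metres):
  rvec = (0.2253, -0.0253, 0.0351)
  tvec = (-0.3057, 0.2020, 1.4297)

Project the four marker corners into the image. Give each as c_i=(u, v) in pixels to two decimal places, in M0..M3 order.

c0=(84.40, 431.96) c1=(193.67, 435.00) c2=(194.25, 323.53) c3=(81.60, 319.95)

Intrinsics K: fx=809.1, fy=868.9, cx=311.6, cy=255.7
Marker side s = 0.195 m; corners in marker frame (Z=0):
  M0 = (-0.0975, +0.0975, 0)
  M1 = (+0.0975, +0.0975, 0)
  M2 = (+0.0975, -0.0975, 0)
  M3 = (-0.0975, -0.0975, 0)
rvec = (0.2253, -0.0253, 0.0351), |rvec| = θ = 0.22942 rad = 13.145°
Rodrigues: sinθ=0.22741, 1−cosθ=0.02620; R = I + sinθ·[k]× + (1−cosθ)·[k]×²:
    [+0.99907 -0.03763 -0.02114]
    [+0.03196 +0.97412 -0.22377]
    [+0.02902 +0.22289 +0.97441]
t = (-0.3057, 0.2020, 1.4297) m
M0: Pc = R·M0+t = (-0.40678, +0.29386, +1.44860); u = 809.1·(-0.40678)/1.44860 + 311.6 = 84.3988, v = 868.9·(+0.29386)/1.44860 + 255.7 = 431.9635
M1: Pc = R·M1+t = (-0.21196, +0.30009, +1.45426); u = 809.1·(-0.21196)/1.45426 + 311.6 = 193.6729, v = 868.9·(+0.30009)/1.45426 + 255.7 = 435.0008
M2: Pc = R·M2+t = (-0.20462, +0.11014, +1.41080); u = 809.1·(-0.20462)/1.41080 + 311.6 = 194.2482, v = 868.9·(+0.11014)/1.41080 + 255.7 = 323.5339
M3: Pc = R·M3+t = (-0.39944, +0.10391, +1.40514); u = 809.1·(-0.39944)/1.40514 + 311.6 = 81.5965, v = 868.9·(+0.10391)/1.40514 + 255.7 = 319.9538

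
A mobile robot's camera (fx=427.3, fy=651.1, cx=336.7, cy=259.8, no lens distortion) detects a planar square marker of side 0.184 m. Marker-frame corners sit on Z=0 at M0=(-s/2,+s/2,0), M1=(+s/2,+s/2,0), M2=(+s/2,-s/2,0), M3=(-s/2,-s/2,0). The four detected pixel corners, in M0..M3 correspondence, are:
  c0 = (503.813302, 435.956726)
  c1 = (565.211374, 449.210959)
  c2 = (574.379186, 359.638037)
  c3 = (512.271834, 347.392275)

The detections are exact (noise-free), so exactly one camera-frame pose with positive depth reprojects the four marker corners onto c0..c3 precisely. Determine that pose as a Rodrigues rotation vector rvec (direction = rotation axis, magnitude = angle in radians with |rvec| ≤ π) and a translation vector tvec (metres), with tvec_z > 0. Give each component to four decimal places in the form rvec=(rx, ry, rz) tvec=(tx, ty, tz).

rvec=(0.0637, 0.0949, 0.1181) tvec=(0.6209, 0.2792, 1.3133)

Intrinsics K: fx=427.3, fy=651.1, cx=336.7, cy=259.8
Marker side s = 0.184 m; corners in marker frame (Z=0):
  M0 = (-0.0920, +0.0920, 0)
  M1 = (+0.0920, +0.0920, 0)
  M2 = (+0.0920, -0.0920, 0)
  M3 = (-0.0920, -0.0920, 0)
Detected image corners:
  c0 = (503.813302, 435.956726) px
  c1 = (565.211374, 449.210959) px
  c2 = (574.379186, 359.638037) px
  c3 = (512.271834, 347.392275) px
Planar DLT: solve 8×8 A·h = b for H (H[2,2]=1):
  H  [+298.38572 -19.55613 +538.70144]
  H  [+41.81758 +504.97576 +398.22437]
  H  [-0.06906 +0.05257 +1.00000]
B = K⁻¹H; ‖b₁‖=0.761435, ‖b₂‖=0.761435; λ = 2/(‖b₁‖+‖b₂‖) = 1.313310, sign → tz>0 ⇒ λ=+1.313310
r₁ = λ·B[:,0] = (+0.98856,+0.12054,-0.09070); r₂ = λ·B[:,1] = (-0.11450,+0.99102,+0.06904)
r₃ = r₁×r₂ = (+0.09820,-0.05786,+0.99348); SVD([r₁ r₂ r₃]) → R = UVᵀ:
  R  [+0.98856 -0.11450 +0.09820]
  R  [+0.12054 +0.99102 -0.05786]
  R  [-0.09070 +0.06904 +0.99348]
t = (+0.62085, +0.27921, +1.31331) m
tr R = 2.973061; θ = arccos((tr R − 1)/2) = 0.164317 rad = 9.415°
axis k = ((R−Rᵀ)₃₂, (R−Rᵀ)₁₃, (R−Rᵀ)₂₁) / (2 sinθ) = (+0.387881, +0.577400, +0.718441)
rvec = θ·k = (+0.063735, +0.094877, +0.118052)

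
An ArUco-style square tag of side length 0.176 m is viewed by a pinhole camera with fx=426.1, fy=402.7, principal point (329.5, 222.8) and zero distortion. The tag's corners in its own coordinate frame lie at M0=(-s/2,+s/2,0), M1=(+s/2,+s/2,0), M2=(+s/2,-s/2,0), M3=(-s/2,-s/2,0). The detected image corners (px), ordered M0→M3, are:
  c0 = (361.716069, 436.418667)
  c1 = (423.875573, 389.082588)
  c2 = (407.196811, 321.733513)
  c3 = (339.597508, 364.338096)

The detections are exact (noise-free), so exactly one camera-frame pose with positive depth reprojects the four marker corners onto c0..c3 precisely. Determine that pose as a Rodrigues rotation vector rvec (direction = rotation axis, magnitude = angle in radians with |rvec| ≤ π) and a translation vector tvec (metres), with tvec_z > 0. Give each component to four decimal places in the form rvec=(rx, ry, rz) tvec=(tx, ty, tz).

Intrinsics K: fx=426.1, fy=402.7, cx=329.5, cy=222.8
Marker side s = 0.176 m; corners in marker frame (Z=0):
  M0 = (-0.0880, +0.0880, 0)
  M1 = (+0.0880, +0.0880, 0)
  M2 = (+0.0880, -0.0880, 0)
  M3 = (-0.0880, -0.0880, 0)
Detected image corners:
  c0 = (361.716069, 436.418667) px
  c1 = (423.875573, 389.082588) px
  c2 = (407.196811, 321.733513) px
  c3 = (339.597508, 364.338096) px
Planar DLT: solve 8×8 A·h = b for H (H[2,2]=1):
  H  [+590.75684 +225.39616 +385.01312]
  H  [-36.35829 +509.81123 +377.67236]
  H  [+0.58089 +0.30271 +1.00000]
B = K⁻¹H; ‖b₁‖=1.176990, ‖b₂‖=1.176990; λ = 2/(‖b₁‖+‖b₂‖) = 0.849625, sign → tz>0 ⇒ λ=+0.849625
r₁ = λ·B[:,0] = (+0.79630,-0.34977,+0.49354); r₂ = λ·B[:,1] = (+0.25055,+0.93332,+0.25719)
r₃ = r₁×r₂ = (-0.55058,-0.08114,+0.83083); SVD([r₁ r₂ r₃]) → R = UVᵀ:
  R  [+0.79630 +0.25055 -0.55058]
  R  [-0.34977 +0.93332 -0.08114]
  R  [+0.49354 +0.25719 +0.83083]
t = (+0.11069, +0.32675, +0.84962) m
tr R = 2.560441; θ = arccos((tr R − 1)/2) = 0.675778 rad = 38.719°
axis k = ((R−Rᵀ)₃₂, (R−Rᵀ)₁₃, (R−Rᵀ)₂₁) / (2 sinθ) = (+0.270447, -0.834619, -0.479864)
rvec = θ·k = (+0.182762, -0.564017, -0.324281)

rvec=(0.1828, -0.5640, -0.3243) tvec=(0.1107, 0.3268, 0.8496)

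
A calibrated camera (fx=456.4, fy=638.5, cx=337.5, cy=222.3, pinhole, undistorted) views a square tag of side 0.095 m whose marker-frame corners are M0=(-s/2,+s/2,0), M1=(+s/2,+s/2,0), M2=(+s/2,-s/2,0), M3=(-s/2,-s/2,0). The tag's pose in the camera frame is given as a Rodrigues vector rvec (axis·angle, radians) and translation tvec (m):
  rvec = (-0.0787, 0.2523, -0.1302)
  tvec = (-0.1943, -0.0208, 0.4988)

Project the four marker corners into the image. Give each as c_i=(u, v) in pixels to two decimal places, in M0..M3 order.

Intrinsics K: fx=456.4, fy=638.5, cx=337.5, cy=222.3
Marker side s = 0.095 m; corners in marker frame (Z=0):
  M0 = (-0.0475, +0.0475, 0)
  M1 = (+0.0475, +0.0475, 0)
  M2 = (+0.0475, -0.0475, 0)
  M3 = (-0.0475, -0.0475, 0)
rvec = (-0.0787, 0.2523, -0.1302), |rvec| = θ = 0.29462 rad = 16.880°
Rodrigues: sinθ=0.29038, 1−cosθ=0.04309; R = I + sinθ·[k]× + (1−cosθ)·[k]×²:
    [+0.95999 +0.11847 +0.25375]
    [-0.13818 +0.98851 +0.06126]
    [-0.24358 -0.09387 +0.96533]
t = (-0.1943, -0.0208, 0.4988) m
M0: Pc = R·M0+t = (-0.23427, +0.03272, +0.50591); u = 456.4·(-0.23427)/0.50591 + 337.5 = 126.1549, v = 638.5·(+0.03272)/0.50591 + 222.3 = 263.5925
M1: Pc = R·M1+t = (-0.14307, +0.01959, +0.48277); u = 456.4·(-0.14307)/0.48277 + 337.5 = 202.2419, v = 638.5·(+0.01959)/0.48277 + 222.3 = 248.2101
M2: Pc = R·M2+t = (-0.15433, -0.07432, +0.49169); u = 456.4·(-0.15433)/0.49169 + 337.5 = 194.2484, v = 638.5·(-0.07432)/0.49169 + 222.3 = 125.7919
M3: Pc = R·M3+t = (-0.24553, -0.06119, +0.51483); u = 456.4·(-0.24553)/0.51483 + 337.5 = 119.8387, v = 638.5·(-0.06119)/0.51483 + 222.3 = 146.4103

c0=(126.15, 263.59) c1=(202.24, 248.21) c2=(194.25, 125.79) c3=(119.84, 146.41)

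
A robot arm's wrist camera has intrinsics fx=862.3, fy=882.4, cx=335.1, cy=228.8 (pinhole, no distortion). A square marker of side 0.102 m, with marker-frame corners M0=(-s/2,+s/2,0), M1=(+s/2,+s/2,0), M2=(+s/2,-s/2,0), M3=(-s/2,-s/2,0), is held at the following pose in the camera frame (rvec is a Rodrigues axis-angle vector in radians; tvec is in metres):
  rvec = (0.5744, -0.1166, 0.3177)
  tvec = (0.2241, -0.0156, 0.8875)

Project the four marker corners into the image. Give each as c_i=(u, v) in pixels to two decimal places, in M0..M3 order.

Intrinsics K: fx=862.3, fy=882.4, cx=335.1, cy=228.8
Marker side s = 0.102 m; corners in marker frame (Z=0):
  M0 = (-0.0510, +0.0510, 0)
  M1 = (+0.0510, +0.0510, 0)
  M2 = (+0.0510, -0.0510, 0)
  M3 = (-0.0510, -0.0510, 0)
rvec = (0.5744, -0.1166, 0.3177), |rvec| = θ = 0.66668 rad = 38.198°
Rodrigues: sinθ=0.61838, 1−cosθ=0.21412; R = I + sinθ·[k]× + (1−cosθ)·[k]×²:
    [+0.94483 -0.32695 -0.02024]
    [+0.26242 +0.79243 -0.55063]
    [+0.19607 +0.51494 +0.83450]
t = (0.2241, -0.0156, 0.8875) m
M0: Pc = R·M0+t = (+0.15924, +0.01143, +0.90376); u = 862.3·(+0.15924)/0.90376 + 335.1 = 487.0340, v = 882.4·(+0.01143)/0.90376 + 228.8 = 239.9603
M1: Pc = R·M1+t = (+0.25561, +0.03820, +0.92376); u = 862.3·(+0.25561)/0.92376 + 335.1 = 573.7049, v = 882.4·(+0.03820)/0.92376 + 228.8 = 265.2868
M2: Pc = R·M2+t = (+0.28896, -0.04263, +0.87124); u = 862.3·(+0.28896)/0.87124 + 335.1 = 621.0962, v = 882.4·(-0.04263)/0.87124 + 228.8 = 185.6233
M3: Pc = R·M3+t = (+0.19259, -0.06940, +0.85124); u = 862.3·(+0.19259)/0.85124 + 335.1 = 530.1908, v = 882.4·(-0.06940)/0.85124 + 228.8 = 156.8625

c0=(487.03, 239.96) c1=(573.70, 265.29) c2=(621.10, 185.62) c3=(530.19, 156.86)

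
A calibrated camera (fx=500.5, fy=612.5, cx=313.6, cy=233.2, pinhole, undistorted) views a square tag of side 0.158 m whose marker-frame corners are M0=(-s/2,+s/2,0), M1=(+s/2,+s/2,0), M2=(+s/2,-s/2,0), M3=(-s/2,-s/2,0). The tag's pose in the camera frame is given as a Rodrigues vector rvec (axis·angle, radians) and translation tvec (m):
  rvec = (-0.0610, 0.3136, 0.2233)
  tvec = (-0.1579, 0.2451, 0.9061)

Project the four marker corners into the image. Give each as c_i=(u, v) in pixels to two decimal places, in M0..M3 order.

c0=(179.39, 434.70) c1=(255.20, 468.92) c2=(275.79, 361.22) c3=(199.21, 332.84)

Intrinsics K: fx=500.5, fy=612.5, cx=313.6, cy=233.2
Marker side s = 0.158 m; corners in marker frame (Z=0):
  M0 = (-0.0790, +0.0790, 0)
  M1 = (+0.0790, +0.0790, 0)
  M2 = (+0.0790, -0.0790, 0)
  M3 = (-0.0790, -0.0790, 0)
rvec = (-0.0610, 0.3136, 0.2233), |rvec| = θ = 0.38978 rad = 22.333°
Rodrigues: sinθ=0.37999, 1−cosθ=0.07501; R = I + sinθ·[k]× + (1−cosθ)·[k]×²:
    [+0.92683 -0.22713 +0.29899]
    [+0.20824 +0.97355 +0.09404]
    [-0.31244 -0.02489 +0.94961]
t = (-0.1579, 0.2451, 0.9061) m
M0: Pc = R·M0+t = (-0.24906, +0.30556, +0.92882); u = 500.5·(-0.24906)/0.92882 + 313.6 = 179.3904, v = 612.5·(+0.30556)/0.92882 + 233.2 = 434.6981
M1: Pc = R·M1+t = (-0.10262, +0.33846, +0.87945); u = 500.5·(-0.10262)/0.87945 + 313.6 = 255.1961, v = 612.5·(+0.33846)/0.87945 + 233.2 = 468.9241
M2: Pc = R·M2+t = (-0.06674, +0.18464, +0.88338); u = 500.5·(-0.06674)/0.88338 + 313.6 = 275.7887, v = 612.5·(+0.18464)/0.88338 + 233.2 = 361.2222
M3: Pc = R·M3+t = (-0.21318, +0.15174, +0.93275); u = 500.5·(-0.21318)/0.93275 + 313.6 = 199.2128, v = 612.5·(+0.15174)/0.93275 + 233.2 = 332.8408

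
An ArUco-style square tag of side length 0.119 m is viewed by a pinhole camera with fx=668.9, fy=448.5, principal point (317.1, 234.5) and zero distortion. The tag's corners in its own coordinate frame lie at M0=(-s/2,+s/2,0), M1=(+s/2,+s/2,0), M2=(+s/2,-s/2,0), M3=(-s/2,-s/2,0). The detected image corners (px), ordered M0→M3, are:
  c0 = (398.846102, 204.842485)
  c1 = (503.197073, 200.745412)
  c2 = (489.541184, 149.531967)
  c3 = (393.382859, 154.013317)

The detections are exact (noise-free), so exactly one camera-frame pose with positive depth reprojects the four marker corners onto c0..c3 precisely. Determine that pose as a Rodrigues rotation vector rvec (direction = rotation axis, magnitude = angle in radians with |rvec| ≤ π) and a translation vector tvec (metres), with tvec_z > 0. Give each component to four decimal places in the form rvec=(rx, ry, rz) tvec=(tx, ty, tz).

rvec=(-0.5748, 0.1093, -0.0233) tvec=(0.1548, -0.1045, 0.8053)

Intrinsics K: fx=668.9, fy=448.5, cx=317.1, cy=234.5
Marker side s = 0.119 m; corners in marker frame (Z=0):
  M0 = (-0.0595, +0.0595, 0)
  M1 = (+0.0595, +0.0595, 0)
  M2 = (+0.0595, -0.0595, 0)
  M3 = (-0.0595, -0.0595, 0)
Detected image corners:
  c0 = (398.846102, 204.842485) px
  c1 = (503.197073, 200.745412) px
  c2 = (489.541184, 149.531967) px
  c3 = (393.382859, 154.013317) px
Planar DLT: solve 8×8 A·h = b for H (H[2,2]=1):
  H  [+787.51774 -221.24310 +445.69168]
  H  [-57.39308 +309.02644 +176.27365]
  H  [-0.12006 -0.67526 +1.00000]
B = K⁻¹H; ‖b₁‖=1.241786, ‖b₂‖=1.241786; λ = 2/(‖b₁‖+‖b₂‖) = 0.805292, sign → tz>0 ⇒ λ=+0.805292
r₁ = λ·B[:,0] = (+0.99393,-0.05250,-0.09668); r₂ = λ·B[:,1] = (-0.00857,+0.83918,-0.54378)
r₃ = r₁×r₂ = (+0.10968,+0.54131,+0.83364); SVD([r₁ r₂ r₃]) → R = UVᵀ:
  R  [+0.99393 -0.00857 +0.10968]
  R  [-0.05250 +0.83918 +0.54131]
  R  [-0.09668 -0.54378 +0.83364]
t = (+0.15481, -0.10455, +0.80529) m
tr R = 2.666751; θ = arccos((tr R − 1)/2) = 0.585609 rad = 33.553°
axis k = ((R−Rᵀ)₃₂, (R−Rᵀ)₁₃, (R−Rᵀ)₂₁) / (2 sinθ) = (-0.981616, +0.186686, -0.039741)
rvec = θ·k = (-0.574843, +0.109325, -0.023273)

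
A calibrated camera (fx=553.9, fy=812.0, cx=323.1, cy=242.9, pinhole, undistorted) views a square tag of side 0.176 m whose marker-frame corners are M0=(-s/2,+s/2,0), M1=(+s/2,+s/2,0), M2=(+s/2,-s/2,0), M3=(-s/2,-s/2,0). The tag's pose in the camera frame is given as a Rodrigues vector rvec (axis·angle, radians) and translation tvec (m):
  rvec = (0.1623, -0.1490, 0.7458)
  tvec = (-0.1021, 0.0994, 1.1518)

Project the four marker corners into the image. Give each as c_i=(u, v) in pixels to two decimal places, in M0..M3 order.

Intrinsics K: fx=553.9, fy=812.0, cx=323.1, cy=242.9
Marker side s = 0.176 m; corners in marker frame (Z=0):
  M0 = (-0.0880, +0.0880, 0)
  M1 = (+0.0880, +0.0880, 0)
  M2 = (+0.0880, -0.0880, 0)
  M3 = (-0.0880, -0.0880, 0)
rvec = (0.1623, -0.1490, 0.7458), |rvec| = θ = 0.77766 rad = 44.557°
Rodrigues: sinθ=0.70162, 1−cosθ=0.28744; R = I + sinθ·[k]× + (1−cosθ)·[k]×²:
    [+0.72508 -0.68436 -0.07690]
    [+0.66137 +0.72311 -0.19925]
    [+0.19196 +0.09361 +0.97693]
t = (-0.1021, 0.0994, 1.1518) m
M0: Pc = R·M0+t = (-0.22613, +0.10483, +1.14315); u = 553.9·(-0.22613)/1.14315 + 323.1 = 213.5306, v = 812.0·(+0.10483)/1.14315 + 242.9 = 317.3647
M1: Pc = R·M1+t = (-0.09852, +0.22123, +1.17693); u = 553.9·(-0.09852)/1.17693 + 323.1 = 276.7347, v = 812.0·(+0.22123)/1.17693 + 242.9 = 395.5363
M2: Pc = R·M2+t = (+0.02193, +0.09397, +1.16045); u = 553.9·(+0.02193)/1.16045 + 323.1 = 333.5677, v = 812.0·(+0.09397)/1.16045 + 242.9 = 308.6515
M3: Pc = R·M3+t = (-0.10568, -0.02243, +1.12667); u = 553.9·(-0.10568)/1.12667 + 323.1 = 271.1437, v = 812.0·(-0.02243)/1.12667 + 242.9 = 226.7313

c0=(213.53, 317.36) c1=(276.73, 395.54) c2=(333.57, 308.65) c3=(271.14, 226.73)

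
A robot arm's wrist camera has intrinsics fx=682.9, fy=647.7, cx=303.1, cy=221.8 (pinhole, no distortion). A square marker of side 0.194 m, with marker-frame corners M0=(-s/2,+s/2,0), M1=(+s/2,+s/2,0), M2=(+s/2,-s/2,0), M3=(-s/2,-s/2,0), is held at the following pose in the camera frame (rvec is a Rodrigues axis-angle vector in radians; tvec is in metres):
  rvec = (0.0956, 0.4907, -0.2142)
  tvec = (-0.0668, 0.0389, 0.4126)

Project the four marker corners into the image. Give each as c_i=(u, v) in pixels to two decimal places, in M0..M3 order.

Intrinsics K: fx=682.9, fy=647.7, cx=303.1, cy=221.8
Marker side s = 0.194 m; corners in marker frame (Z=0):
  M0 = (-0.0970, +0.0970, 0)
  M1 = (+0.0970, +0.0970, 0)
  M2 = (+0.0970, -0.0970, 0)
  M3 = (-0.0970, -0.0970, 0)
rvec = (0.0956, 0.4907, -0.2142), |rvec| = θ = 0.54388 rad = 31.162°
Rodrigues: sinθ=0.51746, 1−cosθ=0.14429; R = I + sinθ·[k]× + (1−cosθ)·[k]×²:
    [+0.86016 +0.22668 +0.45687]
    [-0.18091 +0.97316 -0.14223]
    [-0.47685 +0.03968 +0.87809]
t = (-0.0668, 0.0389, 0.4126) m
M0: Pc = R·M0+t = (-0.12825, +0.15085, +0.46270); u = 682.9·(-0.12825)/0.46270 + 303.1 = 113.8198, v = 647.7·(+0.15085)/0.46270 + 221.8 = 432.9551
M1: Pc = R·M1+t = (+0.03862, +0.11575, +0.37019); u = 682.9·(+0.03862)/0.37019 + 303.1 = 374.3493, v = 647.7·(+0.11575)/0.37019 + 221.8 = 424.3153
M2: Pc = R·M2+t = (-0.00535, -0.07305, +0.36250); u = 682.9·(-0.00535)/0.36250 + 303.1 = 293.0179, v = 647.7·(-0.07305)/0.36250 + 221.8 = 91.2846
M3: Pc = R·M3+t = (-0.17222, -0.03795, +0.45501); u = 682.9·(-0.17222)/0.45501 + 303.1 = 44.6160, v = 647.7·(-0.03795)/0.45501 + 221.8 = 167.7808

c0=(113.82, 432.96) c1=(374.35, 424.32) c2=(293.02, 91.28) c3=(44.62, 167.78)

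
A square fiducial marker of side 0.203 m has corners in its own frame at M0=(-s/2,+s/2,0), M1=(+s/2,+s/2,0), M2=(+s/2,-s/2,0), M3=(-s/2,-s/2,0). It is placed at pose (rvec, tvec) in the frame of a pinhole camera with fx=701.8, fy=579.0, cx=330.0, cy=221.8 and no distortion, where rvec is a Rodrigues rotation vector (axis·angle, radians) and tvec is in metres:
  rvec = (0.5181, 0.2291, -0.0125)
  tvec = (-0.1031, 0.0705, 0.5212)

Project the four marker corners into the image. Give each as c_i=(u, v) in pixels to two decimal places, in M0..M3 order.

c0=(99.39, 372.17) c1=(333.67, 394.27) c2=(312.40, 204.96) c3=(32.92, 195.55)

Intrinsics K: fx=701.8, fy=579.0, cx=330.0, cy=221.8
Marker side s = 0.203 m; corners in marker frame (Z=0):
  M0 = (-0.1015, +0.1015, 0)
  M1 = (+0.1015, +0.1015, 0)
  M2 = (+0.1015, -0.1015, 0)
  M3 = (-0.1015, -0.1015, 0)
rvec = (0.5181, 0.2291, -0.0125), |rvec| = θ = 0.56663 rad = 32.466°
Rodrigues: sinθ=0.53679, 1−cosθ=0.15629; R = I + sinθ·[k]× + (1−cosθ)·[k]×²:
    [+0.97438 +0.06962 +0.21388]
    [+0.04594 +0.86926 -0.49221]
    [-0.22019 +0.48942 +0.84379]
t = (-0.1031, 0.0705, 0.5212) m
M0: Pc = R·M0+t = (-0.19493, +0.15407, +0.59323); u = 701.8·(-0.19493)/0.59323 + 330.0 = 99.3899, v = 579.0·(+0.15407)/0.59323 + 221.8 = 372.1732
M1: Pc = R·M1+t = (+0.00287, +0.16339, +0.54853); u = 701.8·(+0.00287)/0.54853 + 330.0 = 333.6661, v = 579.0·(+0.16339)/0.54853 + 221.8 = 394.2697
M2: Pc = R·M2+t = (-0.01127, -0.01307, +0.44917); u = 701.8·(-0.01127)/0.44917 + 330.0 = 312.3958, v = 579.0·(-0.01307)/0.44917 + 221.8 = 204.9553
M3: Pc = R·M3+t = (-0.20907, -0.02239, +0.49387); u = 701.8·(-0.20907)/0.49387 + 330.0 = 32.9151, v = 579.0·(-0.02239)/0.49387 + 221.8 = 195.5476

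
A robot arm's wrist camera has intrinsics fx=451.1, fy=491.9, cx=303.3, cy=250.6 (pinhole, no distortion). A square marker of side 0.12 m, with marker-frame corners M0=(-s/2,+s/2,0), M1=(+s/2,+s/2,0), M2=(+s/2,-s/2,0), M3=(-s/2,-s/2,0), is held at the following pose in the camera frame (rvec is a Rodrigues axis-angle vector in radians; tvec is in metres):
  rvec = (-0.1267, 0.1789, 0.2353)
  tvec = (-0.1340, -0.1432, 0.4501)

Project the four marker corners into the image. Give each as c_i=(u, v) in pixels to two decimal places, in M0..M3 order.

c0=(99.26, 144.16) c1=(208.22, 168.56) c2=(240.38, 42.87) c3=(132.75, 25.26)

Intrinsics K: fx=451.1, fy=491.9, cx=303.3, cy=250.6
Marker side s = 0.12 m; corners in marker frame (Z=0):
  M0 = (-0.0600, +0.0600, 0)
  M1 = (+0.0600, +0.0600, 0)
  M2 = (+0.0600, -0.0600, 0)
  M3 = (-0.0600, -0.0600, 0)
rvec = (-0.1267, 0.1789, 0.2353), |rvec| = θ = 0.32160 rad = 18.426°
Rodrigues: sinθ=0.31608, 1−cosθ=0.05127; R = I + sinθ·[k]× + (1−cosθ)·[k]×²:
    [+0.95669 -0.24250 +0.16105]
    [+0.22003 +0.96460 +0.14539]
    [-0.19061 -0.10366 +0.97618]
t = (-0.1340, -0.1432, 0.4501) m
M0: Pc = R·M0+t = (-0.20595, -0.09853, +0.45532); u = 451.1·(-0.20595)/0.45532 + 303.3 = 99.2560, v = 491.9·(-0.09853)/0.45532 + 250.6 = 144.1579
M1: Pc = R·M1+t = (-0.09115, -0.07212, +0.43244); u = 451.1·(-0.09115)/0.43244 + 303.3 = 208.2190, v = 491.9·(-0.07212)/0.43244 + 250.6 = 168.5615
M2: Pc = R·M2+t = (-0.06205, -0.18787, +0.44488); u = 451.1·(-0.06205)/0.44488 + 303.3 = 240.3843, v = 491.9·(-0.18787)/0.44488 + 250.6 = 42.8706
M3: Pc = R·M3+t = (-0.17685, -0.21428, +0.46776); u = 451.1·(-0.17685)/0.46776 + 303.3 = 132.7462, v = 491.9·(-0.21428)/0.46776 + 250.6 = 25.2623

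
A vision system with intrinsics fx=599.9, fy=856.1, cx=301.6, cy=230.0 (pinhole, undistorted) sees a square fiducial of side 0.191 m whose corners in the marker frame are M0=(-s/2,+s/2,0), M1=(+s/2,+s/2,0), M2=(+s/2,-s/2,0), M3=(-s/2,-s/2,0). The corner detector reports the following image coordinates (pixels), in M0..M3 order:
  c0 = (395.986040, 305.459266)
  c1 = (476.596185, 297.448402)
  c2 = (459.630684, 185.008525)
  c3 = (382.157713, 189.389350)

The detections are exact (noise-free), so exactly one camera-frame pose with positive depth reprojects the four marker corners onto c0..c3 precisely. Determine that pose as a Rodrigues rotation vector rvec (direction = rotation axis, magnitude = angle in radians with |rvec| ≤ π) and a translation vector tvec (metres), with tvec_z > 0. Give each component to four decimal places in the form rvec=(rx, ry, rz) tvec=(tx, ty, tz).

Intrinsics K: fx=599.9, fy=856.1, cx=301.6, cy=230.0
Marker side s = 0.191 m; corners in marker frame (Z=0):
  M0 = (-0.0955, +0.0955, 0)
  M1 = (+0.0955, +0.0955, 0)
  M2 = (+0.0955, -0.0955, 0)
  M3 = (-0.0955, -0.0955, 0)
Detected image corners:
  c0 = (395.986040, 305.459266) px
  c1 = (476.596185, 297.448402) px
  c2 = (459.630684, 185.008525) px
  c3 = (382.157713, 189.389350) px
Planar DLT: solve 8×8 A·h = b for H (H[2,2]=1):
  H  [+479.41244 -21.14138 +428.99707]
  H  [+5.26928 +539.97903 +242.98421]
  H  [+0.15345 -0.23769 +1.00000]
B = K⁻¹H; ‖b₁‖=0.738965, ‖b₂‖=0.738965; λ = 2/(‖b₁‖+‖b₂‖) = 1.353244, sign → tz>0 ⇒ λ=+1.353244
r₁ = λ·B[:,0] = (+0.97705,-0.04746,+0.20766); r₂ = λ·B[:,1] = (+0.11402,+0.93997,-0.32166)
r₃ = r₁×r₂ = (-0.17993,+0.33795,+0.92380); SVD([r₁ r₂ r₃]) → R = UVᵀ:
  R  [+0.97705 +0.11402 -0.17993]
  R  [-0.04746 +0.93997 +0.33795]
  R  [+0.20766 -0.32166 +0.92380]
t = (+0.28738, +0.02052, +1.35324) m
tr R = 2.840819; θ = arccos((tr R − 1)/2) = 0.401670 rad = 23.014°
axis k = ((R−Rᵀ)₃₂, (R−Rᵀ)₁₃, (R−Rᵀ)₂₁) / (2 sinθ) = (-0.843588, -0.495689, -0.206524)
rvec = θ·k = (-0.338844, -0.199103, -0.082955)

rvec=(-0.3388, -0.1991, -0.0830) tvec=(0.2874, 0.0205, 1.3532)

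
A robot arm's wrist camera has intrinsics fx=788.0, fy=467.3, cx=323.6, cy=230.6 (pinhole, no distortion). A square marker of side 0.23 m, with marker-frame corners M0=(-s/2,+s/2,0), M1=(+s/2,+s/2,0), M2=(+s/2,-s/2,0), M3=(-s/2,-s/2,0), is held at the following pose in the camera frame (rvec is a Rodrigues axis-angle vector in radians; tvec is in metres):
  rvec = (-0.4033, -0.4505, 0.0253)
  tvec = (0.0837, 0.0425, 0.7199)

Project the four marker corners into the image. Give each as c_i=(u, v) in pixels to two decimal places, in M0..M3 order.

c0=(307.84, 331.52) c1=(535.62, 334.71) c2=(498.17, 201.53) c3=(293.51, 180.83)

Intrinsics K: fx=788.0, fy=467.3, cx=323.6, cy=230.6
Marker side s = 0.23 m; corners in marker frame (Z=0):
  M0 = (-0.1150, +0.1150, 0)
  M1 = (+0.1150, +0.1150, 0)
  M2 = (+0.1150, -0.1150, 0)
  M3 = (-0.1150, -0.1150, 0)
rvec = (-0.4033, -0.4505, 0.0253), |rvec| = θ = 0.60518 rad = 34.674°
Rodrigues: sinθ=0.56891, 1−cosθ=0.17760; R = I + sinθ·[k]× + (1−cosθ)·[k]×²:
    [+0.90127 +0.06432 -0.42845]
    [+0.11189 +0.92082 +0.37360]
    [+0.41855 -0.38466 +0.82271]
t = (0.0837, 0.0425, 0.7199) m
M0: Pc = R·M0+t = (-0.01255, +0.13553, +0.62753); u = 788.0·(-0.01255)/0.62753 + 323.6 = 307.8412, v = 467.3·(+0.13553)/0.62753 + 230.6 = 331.5219
M1: Pc = R·M1+t = (+0.19474, +0.16126, +0.72380); u = 788.0·(+0.19474)/0.72380 + 323.6 = 535.6174, v = 467.3·(+0.16126)/0.72380 + 230.6 = 334.7137
M2: Pc = R·M2+t = (+0.17995, -0.05053, +0.81227); u = 788.0·(+0.17995)/0.81227 + 323.6 = 498.1731, v = 467.3·(-0.05053)/0.81227 + 230.6 = 201.5319
M3: Pc = R·M3+t = (-0.02734, -0.07626, +0.71600); u = 788.0·(-0.02734)/0.71600 + 323.6 = 293.5071, v = 467.3·(-0.07626)/0.71600 + 230.6 = 180.8281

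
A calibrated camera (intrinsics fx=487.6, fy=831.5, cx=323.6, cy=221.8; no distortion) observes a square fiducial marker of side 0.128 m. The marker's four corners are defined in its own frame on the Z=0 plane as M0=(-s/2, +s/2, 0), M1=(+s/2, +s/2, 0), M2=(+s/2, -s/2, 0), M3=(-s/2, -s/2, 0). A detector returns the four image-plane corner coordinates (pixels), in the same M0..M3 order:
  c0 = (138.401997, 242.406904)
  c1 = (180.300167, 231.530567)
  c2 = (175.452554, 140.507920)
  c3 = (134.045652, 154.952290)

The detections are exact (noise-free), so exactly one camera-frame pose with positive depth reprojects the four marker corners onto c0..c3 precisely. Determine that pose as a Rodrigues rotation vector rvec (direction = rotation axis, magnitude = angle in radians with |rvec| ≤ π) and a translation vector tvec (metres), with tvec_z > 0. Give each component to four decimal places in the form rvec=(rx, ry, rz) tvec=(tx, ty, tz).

rvec=(-0.0447, 0.3920, -0.1219) tvec=(-0.4042, -0.0419, 1.1804)

Intrinsics K: fx=487.6, fy=831.5, cx=323.6, cy=221.8
Marker side s = 0.128 m; corners in marker frame (Z=0):
  M0 = (-0.0640, +0.0640, 0)
  M1 = (+0.0640, +0.0640, 0)
  M2 = (+0.0640, -0.0640, 0)
  M3 = (-0.0640, -0.0640, 0)
Detected image corners:
  c0 = (138.401997, 242.406904) px
  c1 = (180.300167, 231.530567) px
  c2 = (175.452554, 140.507920) px
  c3 = (134.045652, 154.952290) px
Planar DLT: solve 8×8 A·h = b for H (H[2,2]=1):
  H  [+275.08183 +27.00217 +156.61466]
  H  [-160.59179 +685.97657 +192.31720]
  H  [-0.32042 -0.05674 +1.00000]
B = K⁻¹H; ‖b₁‖=0.847161, ‖b₂‖=0.847161; λ = 2/(‖b₁‖+‖b₂‖) = 1.180413, sign → tz>0 ⇒ λ=+1.180413
r₁ = λ·B[:,0] = (+0.91695,-0.12709,-0.37823); r₂ = λ·B[:,1] = (+0.10982,+0.99169,-0.06698)
r₃ = r₁×r₂ = (+0.38360,+0.01988,+0.92329); SVD([r₁ r₂ r₃]) → R = UVᵀ:
  R  [+0.91695 +0.10982 +0.38360]
  R  [-0.12709 +0.99169 +0.01988]
  R  [-0.37823 -0.06698 +0.92329]
t = (-0.40425, -0.04185, +1.18041) m
tr R = 2.831928; θ = arccos((tr R − 1)/2) = 0.412893 rad = 23.657°
axis k = ((R−Rᵀ)₃₂, (R−Rᵀ)₁₃, (R−Rᵀ)₂₁) / (2 sinθ) = (-0.108234, +0.949283, -0.295206)
rvec = θ·k = (-0.044689, +0.391953, -0.121888)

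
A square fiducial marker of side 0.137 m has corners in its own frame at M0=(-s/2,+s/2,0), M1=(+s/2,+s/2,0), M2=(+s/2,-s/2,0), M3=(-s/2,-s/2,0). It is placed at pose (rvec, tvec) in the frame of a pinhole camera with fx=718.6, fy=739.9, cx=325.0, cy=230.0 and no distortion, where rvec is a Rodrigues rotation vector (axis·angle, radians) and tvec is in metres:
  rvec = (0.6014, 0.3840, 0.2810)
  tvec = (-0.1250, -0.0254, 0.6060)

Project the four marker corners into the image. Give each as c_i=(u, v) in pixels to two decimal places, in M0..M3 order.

Intrinsics K: fx=718.6, fy=739.9, cx=325.0, cy=230.0
Marker side s = 0.137 m; corners in marker frame (Z=0):
  M0 = (-0.0685, +0.0685, 0)
  M1 = (+0.0685, +0.0685, 0)
  M2 = (+0.0685, -0.0685, 0)
  M3 = (-0.0685, -0.0685, 0)
rvec = (0.6014, 0.3840, 0.2810), |rvec| = θ = 0.76688 rad = 43.939°
Rodrigues: sinθ=0.69389, 1−cosθ=0.27992; R = I + sinθ·[k]× + (1−cosθ)·[k]×²:
    [+0.89223 -0.14434 +0.42789]
    [+0.36418 +0.79027 -0.49280]
    [-0.26702 +0.59552 +0.75766]
t = (-0.1250, -0.0254, 0.6060) m
M0: Pc = R·M0+t = (-0.19600, +0.00379, +0.66508); u = 718.6·(-0.19600)/0.66508 + 325.0 = 113.2235, v = 739.9·(+0.00379)/0.66508 + 230.0 = 234.2133
M1: Pc = R·M1+t = (-0.07377, +0.05368, +0.62850); u = 718.6·(-0.07377)/0.62850 + 325.0 = 240.6559, v = 739.9·(+0.05368)/0.62850 + 230.0 = 293.1936
M2: Pc = R·M2+t = (-0.05400, -0.05459, +0.54692); u = 718.6·(-0.05400)/0.54692 + 325.0 = 254.0552, v = 739.9·(-0.05459)/0.54692 + 230.0 = 156.1512
M3: Pc = R·M3+t = (-0.17623, -0.10448, +0.58350); u = 718.6·(-0.17623)/0.58350 + 325.0 = 107.9648, v = 739.9·(-0.10448)/0.58350 + 230.0 = 97.5157

c0=(113.22, 234.21) c1=(240.66, 293.19) c2=(254.06, 156.15) c3=(107.96, 97.52)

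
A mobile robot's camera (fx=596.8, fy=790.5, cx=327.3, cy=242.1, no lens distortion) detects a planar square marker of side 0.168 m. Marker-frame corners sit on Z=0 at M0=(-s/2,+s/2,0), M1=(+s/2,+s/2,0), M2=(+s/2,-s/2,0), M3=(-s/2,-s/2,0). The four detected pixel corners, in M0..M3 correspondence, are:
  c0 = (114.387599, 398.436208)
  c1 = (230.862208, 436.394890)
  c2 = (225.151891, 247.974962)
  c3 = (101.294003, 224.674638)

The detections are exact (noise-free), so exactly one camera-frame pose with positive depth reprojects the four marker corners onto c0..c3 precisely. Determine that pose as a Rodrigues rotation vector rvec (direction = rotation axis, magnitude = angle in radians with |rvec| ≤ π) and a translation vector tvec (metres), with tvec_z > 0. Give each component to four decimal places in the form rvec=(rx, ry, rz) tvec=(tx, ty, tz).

Intrinsics K: fx=596.8, fy=790.5, cx=327.3, cy=242.1
Marker side s = 0.168 m; corners in marker frame (Z=0):
  M0 = (-0.0840, +0.0840, 0)
  M1 = (+0.0840, +0.0840, 0)
  M2 = (+0.0840, -0.0840, 0)
  M3 = (-0.0840, -0.0840, 0)
Detected image corners:
  c0 = (114.387599, 398.436208) px
  c1 = (230.862208, 436.394890) px
  c2 = (225.151891, 247.974962) px
  c3 = (101.294003, 224.674638) px
Planar DLT: solve 8×8 A·h = b for H (H[2,2]=1):
  H  [+622.00054 +125.63428 +165.30466]
  H  [+3.72285 +1209.53821 +329.27092]
  H  [-0.55096 +0.40884 +1.00000]
B = K⁻¹H; ‖b₁‖=1.463225, ‖b₂‖=1.463225; λ = 2/(‖b₁‖+‖b₂‖) = 0.683422, sign → tz>0 ⇒ λ=+0.683422
r₁ = λ·B[:,0] = (+0.91878,+0.11854,-0.37654); r₂ = λ·B[:,1] = (-0.00936,+0.96013,+0.27941)
r₃ = r₁×r₂ = (+0.39465,-0.25319,+0.88326); SVD([r₁ r₂ r₃]) → R = UVᵀ:
  R  [+0.91878 -0.00936 +0.39465]
  R  [+0.11854 +0.96013 -0.25319]
  R  [-0.37654 +0.27941 +0.88326]
t = (-0.18551, +0.07536, +0.68342) m
tr R = 2.762172; θ = arccos((tr R − 1)/2) = 0.492643 rad = 28.226°
axis k = ((R−Rᵀ)₃₂, (R−Rᵀ)₁₃, (R−Rᵀ)₂₁) / (2 sinθ) = (+0.563050, +0.815286, +0.135217)
rvec = θ·k = (+0.277383, +0.401645, +0.066614)

rvec=(0.2774, 0.4016, 0.0666) tvec=(-0.1855, 0.0754, 0.6834)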